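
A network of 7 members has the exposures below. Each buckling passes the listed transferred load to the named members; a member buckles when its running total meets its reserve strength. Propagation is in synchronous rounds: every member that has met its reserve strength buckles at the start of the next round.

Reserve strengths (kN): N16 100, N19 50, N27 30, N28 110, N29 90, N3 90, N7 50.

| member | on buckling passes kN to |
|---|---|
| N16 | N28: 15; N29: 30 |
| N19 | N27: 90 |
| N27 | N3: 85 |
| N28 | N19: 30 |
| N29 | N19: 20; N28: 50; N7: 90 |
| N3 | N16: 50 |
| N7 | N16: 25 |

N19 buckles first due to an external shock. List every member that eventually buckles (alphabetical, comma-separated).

Round 1 — N19 buckles (initial).
  N27: +90 → 90 ≥ 30
Round 2 — N27 buckles.
  N3: +85 → 85 < 90
No further bucklings.

N19, N27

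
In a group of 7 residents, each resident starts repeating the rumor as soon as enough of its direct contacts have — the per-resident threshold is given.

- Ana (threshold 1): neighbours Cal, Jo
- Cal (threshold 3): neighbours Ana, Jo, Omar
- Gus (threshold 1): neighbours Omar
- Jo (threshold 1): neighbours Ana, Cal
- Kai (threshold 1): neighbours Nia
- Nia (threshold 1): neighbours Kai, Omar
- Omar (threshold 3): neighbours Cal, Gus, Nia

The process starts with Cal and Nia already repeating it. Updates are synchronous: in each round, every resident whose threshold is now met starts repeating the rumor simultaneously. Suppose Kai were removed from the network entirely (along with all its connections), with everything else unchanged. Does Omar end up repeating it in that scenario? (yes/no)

no

With Kai removed:
Round 1 — Cal, Nia start repeating the rumor (initial).
Round 2 — checking thresholds:
  Ana: 1 of 2 neighbours ≥ 1, starts repeating the rumor.
  Jo: 1 of 2 neighbours ≥ 1, starts repeating the rumor.
  Omar: 2 of 3 neighbours < 3, holds.
Round 3 — no new spreads; cascade stops.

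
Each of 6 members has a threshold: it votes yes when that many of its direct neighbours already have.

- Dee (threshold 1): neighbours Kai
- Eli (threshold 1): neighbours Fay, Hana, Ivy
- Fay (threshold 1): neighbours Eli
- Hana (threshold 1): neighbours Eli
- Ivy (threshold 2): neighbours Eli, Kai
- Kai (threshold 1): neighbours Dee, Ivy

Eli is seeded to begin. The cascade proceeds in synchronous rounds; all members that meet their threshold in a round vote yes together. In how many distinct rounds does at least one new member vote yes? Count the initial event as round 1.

2

Round 1 — Eli votes yes (initial).
Round 2 — checking thresholds:
  Fay: 1 of 1 neighbours ≥ 1, votes yes.
  Hana: 1 of 1 neighbours ≥ 1, votes yes.
  Ivy: 1 of 2 neighbours < 2, not yet.
Round 3 — no new yes votes; cascade stops.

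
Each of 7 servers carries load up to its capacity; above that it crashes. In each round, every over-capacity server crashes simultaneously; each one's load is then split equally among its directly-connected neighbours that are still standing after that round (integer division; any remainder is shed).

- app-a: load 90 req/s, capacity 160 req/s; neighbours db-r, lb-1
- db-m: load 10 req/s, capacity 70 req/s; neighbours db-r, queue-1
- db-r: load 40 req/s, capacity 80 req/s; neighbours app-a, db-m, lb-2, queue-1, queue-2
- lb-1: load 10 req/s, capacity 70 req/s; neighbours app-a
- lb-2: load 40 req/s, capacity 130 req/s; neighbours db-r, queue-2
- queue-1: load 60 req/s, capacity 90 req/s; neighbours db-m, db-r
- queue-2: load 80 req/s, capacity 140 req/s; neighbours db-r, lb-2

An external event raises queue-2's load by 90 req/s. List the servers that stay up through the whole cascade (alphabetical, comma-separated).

app-a, lb-1

Round 1 — queue-2 at 170 > 140. queue-2 crashes.
  queue-2 sheds 170 req/s to db-r, lb-2: 85 each.
    db-r: 40+85 = 125 > 80
    lb-2: 40+85 = 125 ≤ 130
Round 2 — db-r crashes.
  db-r sheds 125 req/s to app-a, db-m, lb-2, queue-1: 31 each (1 lost).
    app-a: 90+31 = 121 ≤ 160
    db-m: 10+31 = 41 ≤ 70
    lb-2: 125+31 = 156 > 130
    queue-1: 60+31 = 91 > 90
Round 3 — lb-2, queue-1 crash.
  lb-2 sheds 156 req/s: no online neighbours, lost.
  queue-1 sheds 91 req/s to db-m: 91 each.
    db-m: 41+91 = 132 > 70
Round 4 — db-m crashes.
  db-m sheds 132 req/s: no online neighbours, lost.
No further crashes.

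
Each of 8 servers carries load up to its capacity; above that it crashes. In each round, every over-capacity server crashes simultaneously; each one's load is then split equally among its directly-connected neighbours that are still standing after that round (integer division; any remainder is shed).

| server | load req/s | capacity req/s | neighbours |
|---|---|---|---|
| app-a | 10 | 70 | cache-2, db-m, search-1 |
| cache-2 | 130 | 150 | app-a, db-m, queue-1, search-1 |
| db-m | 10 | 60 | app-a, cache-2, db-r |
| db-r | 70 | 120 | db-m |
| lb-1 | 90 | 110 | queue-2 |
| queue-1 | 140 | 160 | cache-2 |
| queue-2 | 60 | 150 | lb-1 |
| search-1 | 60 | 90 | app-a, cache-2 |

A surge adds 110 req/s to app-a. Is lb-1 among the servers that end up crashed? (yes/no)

Round 1 — app-a at 120 > 70. app-a crashes.
  app-a sheds 120 req/s to cache-2, db-m, search-1: 40 each.
    cache-2: 130+40 = 170 > 150
    db-m: 10+40 = 50 ≤ 60
    search-1: 60+40 = 100 > 90
Round 2 — cache-2, search-1 crash.
  cache-2 sheds 170 req/s to db-m, queue-1: 85 each.
    db-m: 50+85 = 135 > 60
    queue-1: 140+85 = 225 > 160
  search-1 sheds 100 req/s: no online neighbours, lost.
Round 3 — db-m, queue-1 crash.
  db-m sheds 135 req/s to db-r: 135 each.
    db-r: 70+135 = 205 > 120
  queue-1 sheds 225 req/s: no online neighbours, lost.
Round 4 — db-r crashes.
  db-r sheds 205 req/s: no online neighbours, lost.
No further crashes.

no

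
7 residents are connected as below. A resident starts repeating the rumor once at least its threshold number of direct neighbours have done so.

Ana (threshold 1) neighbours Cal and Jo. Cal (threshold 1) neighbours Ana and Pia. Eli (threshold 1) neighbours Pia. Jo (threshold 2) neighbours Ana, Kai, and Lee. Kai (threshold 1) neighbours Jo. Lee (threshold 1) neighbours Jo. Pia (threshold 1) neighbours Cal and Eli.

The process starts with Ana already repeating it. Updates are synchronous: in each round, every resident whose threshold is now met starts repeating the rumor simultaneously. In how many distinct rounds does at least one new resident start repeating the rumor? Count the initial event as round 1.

4

Round 1 — Ana starts repeating the rumor (initial).
Round 2 — checking thresholds:
  Cal: 1 of 2 neighbours ≥ 1, starts repeating the rumor.
  Jo: 1 of 3 neighbours < 2, holds.
Round 3 — checking thresholds:
  Jo: 1 of 3 neighbours < 2, holds.
  Pia: 1 of 2 neighbours ≥ 1, starts repeating the rumor.
Round 4 — checking thresholds:
  Eli: 1 of 1 neighbours ≥ 1, starts repeating the rumor.
  Jo: 1 of 3 neighbours < 2, holds.
Round 5 — no new spreads; cascade stops.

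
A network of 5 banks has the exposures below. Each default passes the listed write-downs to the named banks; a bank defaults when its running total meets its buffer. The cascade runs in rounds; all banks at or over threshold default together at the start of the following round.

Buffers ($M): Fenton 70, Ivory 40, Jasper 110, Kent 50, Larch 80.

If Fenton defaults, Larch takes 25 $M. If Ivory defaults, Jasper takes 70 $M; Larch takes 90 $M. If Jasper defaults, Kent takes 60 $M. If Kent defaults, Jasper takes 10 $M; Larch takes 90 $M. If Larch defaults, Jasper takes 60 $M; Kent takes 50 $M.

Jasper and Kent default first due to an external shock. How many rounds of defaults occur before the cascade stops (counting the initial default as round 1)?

Round 1 — Jasper, Kent default (initial).
  Larch: +90 → 90 ≥ 80
Round 2 — Larch defaults.
No further defaults.

2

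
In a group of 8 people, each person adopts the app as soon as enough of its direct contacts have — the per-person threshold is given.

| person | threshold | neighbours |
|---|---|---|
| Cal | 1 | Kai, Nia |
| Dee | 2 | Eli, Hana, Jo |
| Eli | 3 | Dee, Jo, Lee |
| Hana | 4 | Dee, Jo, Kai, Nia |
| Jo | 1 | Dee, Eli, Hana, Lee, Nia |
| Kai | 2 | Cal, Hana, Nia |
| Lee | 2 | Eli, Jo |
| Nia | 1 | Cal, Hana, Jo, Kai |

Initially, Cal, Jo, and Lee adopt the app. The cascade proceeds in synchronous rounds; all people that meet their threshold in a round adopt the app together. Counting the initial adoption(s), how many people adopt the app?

5

Round 1 — Cal, Jo, Lee adopt the app (initial).
Round 2 — checking thresholds:
  Dee: 1 of 3 neighbours < 2, not yet.
  Eli: 2 of 3 neighbours < 3, not yet.
  Hana: 1 of 4 neighbours < 4, not yet.
  Kai: 1 of 3 neighbours < 2, not yet.
  Nia: 2 of 4 neighbours ≥ 1, adopts the app.
Round 3 — checking thresholds:
  Dee: 1 of 3 neighbours < 2, not yet.
  Eli: 2 of 3 neighbours < 3, not yet.
  Hana: 2 of 4 neighbours < 4, not yet.
  Kai: 2 of 3 neighbours ≥ 2, adopts the app.
Round 4 — no new adoptions; cascade stops.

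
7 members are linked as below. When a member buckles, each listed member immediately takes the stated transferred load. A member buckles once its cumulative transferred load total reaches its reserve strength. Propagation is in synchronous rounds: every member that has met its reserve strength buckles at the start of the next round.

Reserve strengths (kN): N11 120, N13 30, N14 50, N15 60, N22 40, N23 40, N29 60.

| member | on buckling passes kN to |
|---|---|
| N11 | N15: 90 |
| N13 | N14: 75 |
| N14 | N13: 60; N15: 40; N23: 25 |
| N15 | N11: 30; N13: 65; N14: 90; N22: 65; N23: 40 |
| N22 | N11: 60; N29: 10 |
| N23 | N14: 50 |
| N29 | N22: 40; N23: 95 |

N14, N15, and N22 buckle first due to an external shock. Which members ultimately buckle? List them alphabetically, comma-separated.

N13, N14, N15, N22, N23

Round 1 — N14, N15, N22 buckle (initial).
  N11: +30+60 → 90 < 120
  N13: +60+65 → 125 ≥ 30
  N23: +25+40 → 65 ≥ 40
  N29: +10 → 10 < 60
Round 2 — N13, N23 buckle.
No further bucklings.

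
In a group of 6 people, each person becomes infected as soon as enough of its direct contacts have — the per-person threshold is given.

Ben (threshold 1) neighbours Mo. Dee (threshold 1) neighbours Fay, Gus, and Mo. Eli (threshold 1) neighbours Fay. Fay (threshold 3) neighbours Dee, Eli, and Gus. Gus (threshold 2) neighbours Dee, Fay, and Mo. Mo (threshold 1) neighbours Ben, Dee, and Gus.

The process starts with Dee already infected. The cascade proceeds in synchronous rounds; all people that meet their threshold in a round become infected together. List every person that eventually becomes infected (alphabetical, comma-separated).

Ben, Dee, Gus, Mo

Round 1 — Dee becomes infected (initial).
Round 2 — checking thresholds:
  Fay: 1 of 3 neighbours < 3, below threshold.
  Gus: 1 of 3 neighbours < 2, below threshold.
  Mo: 1 of 3 neighbours ≥ 1, becomes infected.
Round 3 — checking thresholds:
  Ben: 1 of 1 neighbours ≥ 1, becomes infected.
  Fay: 1 of 3 neighbours < 3, below threshold.
  Gus: 2 of 3 neighbours ≥ 2, becomes infected.
Round 4 — no new infections; cascade stops.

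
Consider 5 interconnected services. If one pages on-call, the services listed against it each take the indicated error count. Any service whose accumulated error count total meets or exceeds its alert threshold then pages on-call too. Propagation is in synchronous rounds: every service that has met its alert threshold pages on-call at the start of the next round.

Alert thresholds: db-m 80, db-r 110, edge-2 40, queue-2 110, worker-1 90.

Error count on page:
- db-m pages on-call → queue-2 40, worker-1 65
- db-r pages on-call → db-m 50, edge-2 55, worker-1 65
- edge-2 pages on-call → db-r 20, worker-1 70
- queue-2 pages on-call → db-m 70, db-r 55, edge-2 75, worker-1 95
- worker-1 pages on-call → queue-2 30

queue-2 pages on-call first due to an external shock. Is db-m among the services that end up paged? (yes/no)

no

Round 1 — queue-2 pages on-call (initial).
  db-m: +70 → 70 < 80
  db-r: +55 → 55 < 110
  edge-2: +75 → 75 ≥ 40
  worker-1: +95 → 95 ≥ 90
Round 2 — edge-2, worker-1 page on-call.
  db-r: +20 → 75 < 110
No further pages.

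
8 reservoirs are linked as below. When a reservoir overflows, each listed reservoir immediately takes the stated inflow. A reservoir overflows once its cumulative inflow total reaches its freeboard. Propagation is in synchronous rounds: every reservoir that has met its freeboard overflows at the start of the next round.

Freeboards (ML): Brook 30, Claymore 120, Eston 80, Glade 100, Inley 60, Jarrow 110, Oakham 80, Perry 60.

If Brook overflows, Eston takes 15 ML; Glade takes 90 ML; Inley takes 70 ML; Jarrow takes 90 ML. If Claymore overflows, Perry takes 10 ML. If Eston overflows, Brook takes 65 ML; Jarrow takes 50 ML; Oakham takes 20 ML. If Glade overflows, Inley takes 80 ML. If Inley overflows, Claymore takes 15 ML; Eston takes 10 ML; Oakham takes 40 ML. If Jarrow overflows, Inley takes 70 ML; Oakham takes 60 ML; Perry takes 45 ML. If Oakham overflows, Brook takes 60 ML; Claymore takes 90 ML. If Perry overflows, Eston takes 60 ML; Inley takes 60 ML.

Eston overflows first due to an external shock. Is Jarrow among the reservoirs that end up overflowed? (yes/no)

yes

Round 1 — Eston overflows (initial).
  Brook: +65 → 65 ≥ 30
  Jarrow: +50 → 50 < 110
  Oakham: +20 → 20 < 80
Round 2 — Brook overflows.
  Glade: +90 → 90 < 100
  Inley: +70 → 70 ≥ 60
  Jarrow: +90 → 140 ≥ 110
Round 3 — Inley, Jarrow overflow.
  Claymore: +15 → 15 < 120
  Oakham: +40+60 → 120 ≥ 80
  Perry: +45 → 45 < 60
Round 4 — Oakham overflows.
  Claymore: +90 → 105 < 120
No further overflows.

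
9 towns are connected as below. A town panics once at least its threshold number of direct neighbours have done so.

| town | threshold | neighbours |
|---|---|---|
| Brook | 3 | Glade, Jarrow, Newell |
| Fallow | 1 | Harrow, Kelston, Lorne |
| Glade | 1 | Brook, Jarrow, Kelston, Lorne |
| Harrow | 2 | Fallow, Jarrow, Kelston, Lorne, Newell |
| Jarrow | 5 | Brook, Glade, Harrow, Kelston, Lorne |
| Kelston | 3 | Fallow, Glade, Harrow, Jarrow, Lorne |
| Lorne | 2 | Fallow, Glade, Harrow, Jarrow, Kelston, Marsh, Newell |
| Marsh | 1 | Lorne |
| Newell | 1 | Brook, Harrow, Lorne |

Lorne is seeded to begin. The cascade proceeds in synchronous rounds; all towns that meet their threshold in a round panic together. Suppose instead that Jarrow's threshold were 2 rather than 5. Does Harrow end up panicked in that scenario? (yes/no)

With Jarrow's threshold at 2:
Round 1 — Lorne panics (initial).
Round 2 — checking thresholds:
  Fallow: 1 of 3 neighbours ≥ 1, panics.
  Glade: 1 of 4 neighbours ≥ 1, panics.
  Harrow: 1 of 5 neighbours < 2, below threshold.
  Jarrow: 1 of 5 neighbours < 2, below threshold.
  Kelston: 1 of 5 neighbours < 3, below threshold.
  Marsh: 1 of 1 neighbours ≥ 1, panics.
  Newell: 1 of 3 neighbours ≥ 1, panics.
Round 3 — checking thresholds:
  Brook: 2 of 3 neighbours < 3, below threshold.
  Harrow: 3 of 5 neighbours ≥ 2, panics.
  Jarrow: 2 of 5 neighbours ≥ 2, panics.
  Kelston: 3 of 5 neighbours ≥ 3, panics.
Round 4 — checking thresholds:
  Brook: 3 of 3 neighbours ≥ 3, panics.
Round 5 — no new panics; cascade stops.

yes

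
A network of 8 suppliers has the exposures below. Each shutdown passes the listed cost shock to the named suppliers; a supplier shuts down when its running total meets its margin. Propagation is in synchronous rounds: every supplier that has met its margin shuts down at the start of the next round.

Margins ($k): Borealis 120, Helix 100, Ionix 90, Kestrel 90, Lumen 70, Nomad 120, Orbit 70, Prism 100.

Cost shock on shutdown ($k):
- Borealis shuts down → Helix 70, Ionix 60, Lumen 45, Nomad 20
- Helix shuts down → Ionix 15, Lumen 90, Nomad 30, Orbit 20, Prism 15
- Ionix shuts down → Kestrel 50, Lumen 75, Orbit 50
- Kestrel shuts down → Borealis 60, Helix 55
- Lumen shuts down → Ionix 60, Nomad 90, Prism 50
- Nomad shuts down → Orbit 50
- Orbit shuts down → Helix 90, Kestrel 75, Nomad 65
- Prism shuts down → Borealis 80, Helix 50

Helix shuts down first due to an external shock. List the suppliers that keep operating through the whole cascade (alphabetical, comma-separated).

Round 1 — Helix shuts down (initial).
  Ionix: +15 → 15 < 90
  Lumen: +90 → 90 ≥ 70
  Nomad: +30 → 30 < 120
  Orbit: +20 → 20 < 70
  Prism: +15 → 15 < 100
Round 2 — Lumen shuts down.
  Ionix: +60 → 75 < 90
  Nomad: +90 → 120 ≥ 120
  Prism: +50 → 65 < 100
Round 3 — Nomad shuts down.
  Orbit: +50 → 70 ≥ 70
Round 4 — Orbit shuts down.
  Kestrel: +75 → 75 < 90
No further shutdowns.

Borealis, Ionix, Kestrel, Prism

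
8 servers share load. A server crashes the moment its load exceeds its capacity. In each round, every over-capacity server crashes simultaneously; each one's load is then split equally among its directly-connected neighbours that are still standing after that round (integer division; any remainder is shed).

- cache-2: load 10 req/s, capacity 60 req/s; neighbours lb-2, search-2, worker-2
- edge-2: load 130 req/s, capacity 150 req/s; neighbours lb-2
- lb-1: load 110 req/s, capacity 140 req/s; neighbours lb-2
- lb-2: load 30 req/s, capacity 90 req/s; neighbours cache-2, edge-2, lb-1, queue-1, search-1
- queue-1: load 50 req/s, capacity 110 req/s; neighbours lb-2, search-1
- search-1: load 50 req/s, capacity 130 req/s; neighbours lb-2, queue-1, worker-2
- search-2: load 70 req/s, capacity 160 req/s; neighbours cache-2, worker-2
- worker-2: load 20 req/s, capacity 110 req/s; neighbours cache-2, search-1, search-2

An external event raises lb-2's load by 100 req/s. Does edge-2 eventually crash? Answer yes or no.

yes

Round 1 — lb-2 at 130 > 90. lb-2 crashes.
  lb-2 sheds 130 req/s to cache-2, edge-2, lb-1, queue-1, search-1: 26 each.
    cache-2: 10+26 = 36 ≤ 60
    edge-2: 130+26 = 156 > 150
    lb-1: 110+26 = 136 ≤ 140
    queue-1: 50+26 = 76 ≤ 110
    search-1: 50+26 = 76 ≤ 130
Round 2 — edge-2 crashes.
  edge-2 sheds 156 req/s: no online neighbours, lost.
No further crashes.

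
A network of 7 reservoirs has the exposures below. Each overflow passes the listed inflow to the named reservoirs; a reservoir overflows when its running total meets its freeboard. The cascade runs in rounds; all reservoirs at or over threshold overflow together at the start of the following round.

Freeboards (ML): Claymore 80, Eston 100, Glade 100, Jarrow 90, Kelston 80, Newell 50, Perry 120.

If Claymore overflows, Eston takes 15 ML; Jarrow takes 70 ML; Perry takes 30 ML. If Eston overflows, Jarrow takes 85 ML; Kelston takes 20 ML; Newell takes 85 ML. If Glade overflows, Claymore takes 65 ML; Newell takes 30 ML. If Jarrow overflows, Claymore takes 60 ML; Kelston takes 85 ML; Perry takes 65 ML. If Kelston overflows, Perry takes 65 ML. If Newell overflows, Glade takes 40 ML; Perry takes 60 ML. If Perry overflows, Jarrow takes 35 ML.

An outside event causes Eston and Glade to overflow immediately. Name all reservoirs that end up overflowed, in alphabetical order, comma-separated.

Round 1 — Eston, Glade overflow (initial).
  Claymore: +65 → 65 < 80
  Jarrow: +85 → 85 < 90
  Kelston: +20 → 20 < 80
  Newell: +85+30 → 115 ≥ 50
Round 2 — Newell overflows.
  Perry: +60 → 60 < 120
No further overflows.

Eston, Glade, Newell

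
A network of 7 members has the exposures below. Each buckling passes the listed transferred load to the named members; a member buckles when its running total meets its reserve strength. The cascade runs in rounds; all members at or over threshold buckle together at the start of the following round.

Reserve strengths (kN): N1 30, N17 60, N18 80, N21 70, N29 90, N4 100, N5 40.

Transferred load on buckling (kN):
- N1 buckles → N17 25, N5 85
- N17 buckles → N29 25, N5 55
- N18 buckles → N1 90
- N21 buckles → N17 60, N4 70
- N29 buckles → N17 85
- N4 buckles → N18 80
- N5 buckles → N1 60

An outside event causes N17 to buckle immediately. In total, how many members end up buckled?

Round 1 — N17 buckles (initial).
  N29: +25 → 25 < 90
  N5: +55 → 55 ≥ 40
Round 2 — N5 buckles.
  N1: +60 → 60 ≥ 30
Round 3 — N1 buckles.
No further bucklings.

3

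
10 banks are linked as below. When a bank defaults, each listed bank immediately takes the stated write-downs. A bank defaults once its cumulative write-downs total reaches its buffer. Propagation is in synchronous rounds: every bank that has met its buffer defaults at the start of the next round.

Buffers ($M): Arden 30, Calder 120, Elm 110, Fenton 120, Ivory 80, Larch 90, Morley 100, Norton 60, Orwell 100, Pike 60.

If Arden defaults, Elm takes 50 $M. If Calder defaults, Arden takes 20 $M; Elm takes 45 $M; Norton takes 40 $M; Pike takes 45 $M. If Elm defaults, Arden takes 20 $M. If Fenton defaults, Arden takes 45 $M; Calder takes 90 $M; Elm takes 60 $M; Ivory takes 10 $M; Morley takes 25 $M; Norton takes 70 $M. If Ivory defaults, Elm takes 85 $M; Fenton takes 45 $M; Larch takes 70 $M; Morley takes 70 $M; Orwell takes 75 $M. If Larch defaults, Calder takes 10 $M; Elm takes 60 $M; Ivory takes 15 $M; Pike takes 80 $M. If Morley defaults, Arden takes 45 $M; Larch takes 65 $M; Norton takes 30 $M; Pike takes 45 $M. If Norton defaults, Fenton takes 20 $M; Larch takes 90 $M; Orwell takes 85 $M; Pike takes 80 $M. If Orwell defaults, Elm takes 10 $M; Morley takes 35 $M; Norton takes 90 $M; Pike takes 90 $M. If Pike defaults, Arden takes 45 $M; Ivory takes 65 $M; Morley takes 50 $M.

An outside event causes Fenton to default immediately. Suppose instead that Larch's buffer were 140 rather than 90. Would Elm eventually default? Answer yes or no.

With Larch's buffer at 140:
Round 1 — Fenton defaults (initial).
  Arden: +45 → 45 ≥ 30
  Calder: +90 → 90 < 120
  Elm: +60 → 60 < 110
  Ivory: +10 → 10 < 80
  Morley: +25 → 25 < 100
  Norton: +70 → 70 ≥ 60
Round 2 — Arden, Norton default.
  Elm: +50 → 110 ≥ 110
  Larch: +90 → 90 < 140
  Orwell: +85 → 85 < 100
  Pike: +80 → 80 ≥ 60
Round 3 — Elm, Pike default.
  Ivory: +65 → 75 < 80
  Morley: +50 → 75 < 100
No further defaults.

yes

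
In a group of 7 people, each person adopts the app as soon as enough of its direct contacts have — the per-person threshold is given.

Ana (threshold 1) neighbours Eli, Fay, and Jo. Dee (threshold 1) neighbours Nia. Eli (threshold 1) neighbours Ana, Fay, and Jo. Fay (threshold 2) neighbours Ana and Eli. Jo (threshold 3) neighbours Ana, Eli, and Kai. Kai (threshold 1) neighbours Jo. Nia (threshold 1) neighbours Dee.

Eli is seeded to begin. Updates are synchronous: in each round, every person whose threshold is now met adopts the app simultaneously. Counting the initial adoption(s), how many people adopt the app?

Round 1 — Eli adopts the app (initial).
Round 2 — checking thresholds:
  Ana: 1 of 3 neighbours ≥ 1, adopts the app.
  Fay: 1 of 2 neighbours < 2, not yet.
  Jo: 1 of 3 neighbours < 3, not yet.
Round 3 — checking thresholds:
  Fay: 2 of 2 neighbours ≥ 2, adopts the app.
  Jo: 2 of 3 neighbours < 3, not yet.
Round 4 — no new adoptions; cascade stops.

3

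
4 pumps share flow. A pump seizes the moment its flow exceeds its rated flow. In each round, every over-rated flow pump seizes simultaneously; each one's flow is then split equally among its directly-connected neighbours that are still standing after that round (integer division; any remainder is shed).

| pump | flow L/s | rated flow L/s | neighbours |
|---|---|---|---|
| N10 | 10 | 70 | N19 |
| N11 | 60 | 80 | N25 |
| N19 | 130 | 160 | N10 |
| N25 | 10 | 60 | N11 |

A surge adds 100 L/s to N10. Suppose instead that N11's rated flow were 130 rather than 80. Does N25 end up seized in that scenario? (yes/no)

no

With N11's rated flow at 130:
Round 1 — N10 at 110 > 70. N10 seizes.
  N10 sheds 110 L/s to N19: 110 each.
    N19: 130+110 = 240 > 160
Round 2 — N19 seizes.
  N19 sheds 240 L/s: no online neighbours, lost.
No further seizures.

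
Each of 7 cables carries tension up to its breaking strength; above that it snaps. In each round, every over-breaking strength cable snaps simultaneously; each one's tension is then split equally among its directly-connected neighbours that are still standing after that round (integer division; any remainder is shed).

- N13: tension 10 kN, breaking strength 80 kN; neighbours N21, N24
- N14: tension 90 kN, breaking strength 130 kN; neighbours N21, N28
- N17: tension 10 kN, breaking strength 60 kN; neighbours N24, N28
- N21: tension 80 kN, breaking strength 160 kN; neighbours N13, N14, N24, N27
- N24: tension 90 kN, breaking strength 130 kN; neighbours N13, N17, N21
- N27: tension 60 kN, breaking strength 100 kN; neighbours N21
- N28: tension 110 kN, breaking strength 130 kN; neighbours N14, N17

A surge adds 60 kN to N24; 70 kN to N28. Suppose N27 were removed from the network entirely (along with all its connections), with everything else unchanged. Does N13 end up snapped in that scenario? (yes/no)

With N27 removed:
Round 1 — N24 at 150 > 130; N28 at 180 > 130. N24, N28 snap.
  N24 sheds 150 kN to N13, N17, N21: 50 each.
    N13: 10+50 = 60 ≤ 80
    N17: 10+50 = 60 ≤ 60
    N21: 80+50 = 130 ≤ 160
  N28 sheds 180 kN to N14, N17: 90 each.
    N14: 90+90 = 180 > 130
    N17: 60+90 = 150 > 60
Round 2 — N14, N17 snap.
  N14 sheds 180 kN to N21: 180 each.
    N21: 130+180 = 310 > 160
  N17 sheds 150 kN: no online neighbours, lost.
Round 3 — N21 snaps.
  N21 sheds 310 kN to N13: 310 each.
    N13: 60+310 = 370 > 80
Round 4 — N13 snaps.
  N13 sheds 370 kN: no online neighbours, lost.
No further breaks.

yes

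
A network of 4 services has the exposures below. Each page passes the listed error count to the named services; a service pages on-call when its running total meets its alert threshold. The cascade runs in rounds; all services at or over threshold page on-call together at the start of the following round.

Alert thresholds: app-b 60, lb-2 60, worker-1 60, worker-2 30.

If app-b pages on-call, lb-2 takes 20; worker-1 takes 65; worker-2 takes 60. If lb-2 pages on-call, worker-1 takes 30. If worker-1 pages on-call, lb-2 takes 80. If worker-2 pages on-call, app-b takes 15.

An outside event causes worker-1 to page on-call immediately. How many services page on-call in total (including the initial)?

2

Round 1 — worker-1 pages on-call (initial).
  lb-2: +80 → 80 ≥ 60
Round 2 — lb-2 pages on-call.
No further pages.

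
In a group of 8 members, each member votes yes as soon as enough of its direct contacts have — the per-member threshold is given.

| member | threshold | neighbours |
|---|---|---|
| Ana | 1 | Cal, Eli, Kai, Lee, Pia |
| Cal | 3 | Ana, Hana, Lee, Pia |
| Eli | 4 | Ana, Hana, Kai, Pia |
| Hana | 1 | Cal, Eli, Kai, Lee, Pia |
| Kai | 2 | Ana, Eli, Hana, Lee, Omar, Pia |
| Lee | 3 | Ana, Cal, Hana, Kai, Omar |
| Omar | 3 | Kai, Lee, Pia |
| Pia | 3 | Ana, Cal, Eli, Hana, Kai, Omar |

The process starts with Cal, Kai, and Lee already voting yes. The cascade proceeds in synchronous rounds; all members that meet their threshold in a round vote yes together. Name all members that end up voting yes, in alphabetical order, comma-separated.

Ana, Cal, Eli, Hana, Kai, Lee, Omar, Pia

Round 1 — Cal, Kai, Lee vote yes (initial).
Round 2 — checking thresholds:
  Ana: 3 of 5 neighbours ≥ 1, votes yes.
  Eli: 1 of 4 neighbours < 4, not yet.
  Hana: 3 of 5 neighbours ≥ 1, votes yes.
  Omar: 2 of 3 neighbours < 3, not yet.
  Pia: 2 of 6 neighbours < 3, not yet.
Round 3 — checking thresholds:
  Eli: 3 of 4 neighbours < 4, not yet.
  Omar: 2 of 3 neighbours < 3, not yet.
  Pia: 4 of 6 neighbours ≥ 3, votes yes.
Round 4 — checking thresholds:
  Eli: 4 of 4 neighbours ≥ 4, votes yes.
  Omar: 3 of 3 neighbours ≥ 3, votes yes.
Round 5 — no new yes votes; cascade stops.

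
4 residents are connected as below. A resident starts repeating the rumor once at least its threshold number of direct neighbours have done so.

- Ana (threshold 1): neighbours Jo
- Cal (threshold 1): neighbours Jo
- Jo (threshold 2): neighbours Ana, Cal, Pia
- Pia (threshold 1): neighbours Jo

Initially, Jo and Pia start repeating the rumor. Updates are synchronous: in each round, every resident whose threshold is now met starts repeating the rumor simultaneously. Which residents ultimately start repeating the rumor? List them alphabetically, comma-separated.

Round 1 — Jo, Pia start repeating the rumor (initial).
Round 2 — checking thresholds:
  Ana: 1 of 1 neighbours ≥ 1, starts repeating the rumor.
  Cal: 1 of 1 neighbours ≥ 1, starts repeating the rumor.
Round 3 — no new spreads; cascade stops.

Ana, Cal, Jo, Pia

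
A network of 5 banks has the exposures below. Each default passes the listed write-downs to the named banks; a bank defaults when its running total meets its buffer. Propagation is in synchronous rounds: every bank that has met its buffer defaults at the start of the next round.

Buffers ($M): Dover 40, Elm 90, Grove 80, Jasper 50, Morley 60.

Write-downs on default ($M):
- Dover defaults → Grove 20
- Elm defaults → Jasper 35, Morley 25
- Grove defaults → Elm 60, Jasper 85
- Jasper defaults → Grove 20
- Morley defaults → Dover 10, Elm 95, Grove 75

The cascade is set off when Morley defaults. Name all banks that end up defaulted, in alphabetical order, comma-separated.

Round 1 — Morley defaults (initial).
  Dover: +10 → 10 < 40
  Elm: +95 → 95 ≥ 90
  Grove: +75 → 75 < 80
Round 2 — Elm defaults.
  Jasper: +35 → 35 < 50
No further defaults.

Elm, Morley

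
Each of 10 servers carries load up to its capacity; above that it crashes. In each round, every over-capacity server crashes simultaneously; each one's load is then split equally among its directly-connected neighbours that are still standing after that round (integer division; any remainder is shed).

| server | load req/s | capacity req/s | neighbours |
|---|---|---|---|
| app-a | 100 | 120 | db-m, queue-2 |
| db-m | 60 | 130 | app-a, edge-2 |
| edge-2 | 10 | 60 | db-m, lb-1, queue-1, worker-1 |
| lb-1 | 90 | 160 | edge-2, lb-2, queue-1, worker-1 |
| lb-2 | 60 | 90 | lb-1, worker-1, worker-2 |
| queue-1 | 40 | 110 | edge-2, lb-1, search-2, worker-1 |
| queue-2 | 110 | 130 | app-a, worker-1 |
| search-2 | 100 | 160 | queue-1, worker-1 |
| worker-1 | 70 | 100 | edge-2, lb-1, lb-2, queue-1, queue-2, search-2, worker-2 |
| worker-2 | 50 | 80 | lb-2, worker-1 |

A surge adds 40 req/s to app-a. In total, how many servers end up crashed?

Round 1 — app-a at 140 > 120. app-a crashes.
  app-a sheds 140 req/s to db-m, queue-2: 70 each.
    db-m: 60+70 = 130 ≤ 130
    queue-2: 110+70 = 180 > 130
Round 2 — queue-2 crashes.
  queue-2 sheds 180 req/s to worker-1: 180 each.
    worker-1: 70+180 = 250 > 100
Round 3 — worker-1 crashes.
  worker-1 sheds 250 req/s to edge-2, lb-1, lb-2, queue-1, search-2, worker-2: 41 each (4 lost).
    edge-2: 10+41 = 51 ≤ 60
    lb-1: 90+41 = 131 ≤ 160
    lb-2: 60+41 = 101 > 90
    queue-1: 40+41 = 81 ≤ 110
    search-2: 100+41 = 141 ≤ 160
    worker-2: 50+41 = 91 > 80
Round 4 — lb-2, worker-2 crash.
  lb-2 sheds 101 req/s to lb-1: 101 each.
    lb-1: 131+101 = 232 > 160
  worker-2 sheds 91 req/s: no online neighbours, lost.
Round 5 — lb-1 crashes.
  lb-1 sheds 232 req/s to edge-2, queue-1: 116 each.
    edge-2: 51+116 = 167 > 60
    queue-1: 81+116 = 197 > 110
Round 6 — edge-2, queue-1 crash.
  edge-2 sheds 167 req/s to db-m: 167 each.
    db-m: 130+167 = 297 > 130
  queue-1 sheds 197 req/s to search-2: 197 each.
    search-2: 141+197 = 338 > 160
Round 7 — db-m, search-2 crash.
  db-m sheds 297 req/s: no online neighbours, lost.
  search-2 sheds 338 req/s: no online neighbours, lost.
No further crashes.

10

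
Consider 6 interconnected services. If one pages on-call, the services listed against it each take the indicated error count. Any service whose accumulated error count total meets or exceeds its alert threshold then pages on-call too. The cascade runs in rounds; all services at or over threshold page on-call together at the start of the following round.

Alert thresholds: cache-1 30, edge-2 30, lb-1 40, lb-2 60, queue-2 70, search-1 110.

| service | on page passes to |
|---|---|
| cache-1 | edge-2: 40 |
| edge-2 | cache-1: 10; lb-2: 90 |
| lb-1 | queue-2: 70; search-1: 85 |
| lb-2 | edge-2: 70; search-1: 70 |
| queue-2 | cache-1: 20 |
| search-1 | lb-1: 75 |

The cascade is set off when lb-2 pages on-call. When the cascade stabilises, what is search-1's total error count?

70

Round 1 — lb-2 pages on-call (initial).
  edge-2: +70 → 70 ≥ 30
  search-1: +70 → 70 < 110
Round 2 — edge-2 pages on-call.
  cache-1: +10 → 10 < 30
No further pages.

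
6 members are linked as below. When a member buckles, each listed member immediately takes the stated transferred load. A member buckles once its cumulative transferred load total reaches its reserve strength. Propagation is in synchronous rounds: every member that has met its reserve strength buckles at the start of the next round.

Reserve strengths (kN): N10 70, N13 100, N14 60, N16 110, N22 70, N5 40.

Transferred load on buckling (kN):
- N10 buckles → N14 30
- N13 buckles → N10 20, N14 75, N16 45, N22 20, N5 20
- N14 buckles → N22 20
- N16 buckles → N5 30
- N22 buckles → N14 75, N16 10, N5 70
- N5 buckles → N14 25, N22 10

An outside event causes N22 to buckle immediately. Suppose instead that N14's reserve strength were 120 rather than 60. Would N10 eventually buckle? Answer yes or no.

no

With N14's reserve strength at 120:
Round 1 — N22 buckles (initial).
  N14: +75 → 75 < 120
  N16: +10 → 10 < 110
  N5: +70 → 70 ≥ 40
Round 2 — N5 buckles.
  N14: +25 → 100 < 120
No further bucklings.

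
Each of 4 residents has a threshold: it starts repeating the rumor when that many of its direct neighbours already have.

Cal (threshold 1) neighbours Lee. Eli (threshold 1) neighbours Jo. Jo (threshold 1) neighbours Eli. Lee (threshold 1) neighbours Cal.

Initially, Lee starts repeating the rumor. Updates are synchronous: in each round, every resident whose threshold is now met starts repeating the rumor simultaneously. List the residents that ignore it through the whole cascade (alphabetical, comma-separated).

Eli, Jo

Round 1 — Lee starts repeating the rumor (initial).
Round 2 — checking thresholds:
  Cal: 1 of 1 neighbours ≥ 1, starts repeating the rumor.
Round 3 — no new spreads; cascade stops.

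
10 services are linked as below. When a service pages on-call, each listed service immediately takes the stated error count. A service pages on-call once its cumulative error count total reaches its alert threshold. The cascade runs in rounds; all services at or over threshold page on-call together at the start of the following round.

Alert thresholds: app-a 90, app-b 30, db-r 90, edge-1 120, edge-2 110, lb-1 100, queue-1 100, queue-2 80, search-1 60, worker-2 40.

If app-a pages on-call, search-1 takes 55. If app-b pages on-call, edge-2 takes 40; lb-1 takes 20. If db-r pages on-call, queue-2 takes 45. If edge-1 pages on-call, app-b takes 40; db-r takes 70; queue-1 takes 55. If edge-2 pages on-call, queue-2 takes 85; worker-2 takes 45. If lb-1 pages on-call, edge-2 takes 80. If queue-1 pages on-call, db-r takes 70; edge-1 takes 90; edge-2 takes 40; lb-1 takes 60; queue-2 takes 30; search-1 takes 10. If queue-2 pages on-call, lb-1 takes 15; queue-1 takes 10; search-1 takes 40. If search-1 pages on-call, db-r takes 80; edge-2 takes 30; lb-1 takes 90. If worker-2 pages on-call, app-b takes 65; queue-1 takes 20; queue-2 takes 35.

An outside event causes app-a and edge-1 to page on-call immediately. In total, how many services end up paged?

3

Round 1 — app-a, edge-1 page on-call (initial).
  app-b: +40 → 40 ≥ 30
  db-r: +70 → 70 < 90
  queue-1: +55 → 55 < 100
  search-1: +55 → 55 < 60
Round 2 — app-b pages on-call.
  edge-2: +40 → 40 < 110
  lb-1: +20 → 20 < 100
No further pages.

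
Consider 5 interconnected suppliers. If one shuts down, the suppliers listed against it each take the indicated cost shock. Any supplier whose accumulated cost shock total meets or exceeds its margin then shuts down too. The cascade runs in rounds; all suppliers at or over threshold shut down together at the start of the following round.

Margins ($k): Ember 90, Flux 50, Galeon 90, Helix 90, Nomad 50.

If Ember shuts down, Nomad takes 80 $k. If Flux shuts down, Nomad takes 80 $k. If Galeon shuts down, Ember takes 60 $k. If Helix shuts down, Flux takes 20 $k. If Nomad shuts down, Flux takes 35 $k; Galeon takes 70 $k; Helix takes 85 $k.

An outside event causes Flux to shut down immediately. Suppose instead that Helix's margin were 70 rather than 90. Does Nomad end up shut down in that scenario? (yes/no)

yes

With Helix's margin at 70:
Round 1 — Flux shuts down (initial).
  Nomad: +80 → 80 ≥ 50
Round 2 — Nomad shuts down.
  Galeon: +70 → 70 < 90
  Helix: +85 → 85 ≥ 70
Round 3 — Helix shuts down.
No further shutdowns.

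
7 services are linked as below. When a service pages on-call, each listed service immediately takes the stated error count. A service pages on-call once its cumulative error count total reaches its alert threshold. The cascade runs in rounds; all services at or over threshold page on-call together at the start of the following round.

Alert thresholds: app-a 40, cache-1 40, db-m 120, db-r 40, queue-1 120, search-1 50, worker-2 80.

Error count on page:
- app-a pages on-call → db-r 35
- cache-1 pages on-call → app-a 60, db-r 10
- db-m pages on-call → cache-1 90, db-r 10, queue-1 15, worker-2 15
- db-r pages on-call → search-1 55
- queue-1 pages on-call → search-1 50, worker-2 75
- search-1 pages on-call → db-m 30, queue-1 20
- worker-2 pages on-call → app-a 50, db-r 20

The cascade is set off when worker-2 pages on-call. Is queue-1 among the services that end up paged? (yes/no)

no

Round 1 — worker-2 pages on-call (initial).
  app-a: +50 → 50 ≥ 40
  db-r: +20 → 20 < 40
Round 2 — app-a pages on-call.
  db-r: +35 → 55 ≥ 40
Round 3 — db-r pages on-call.
  search-1: +55 → 55 ≥ 50
Round 4 — search-1 pages on-call.
  db-m: +30 → 30 < 120
  queue-1: +20 → 20 < 120
No further pages.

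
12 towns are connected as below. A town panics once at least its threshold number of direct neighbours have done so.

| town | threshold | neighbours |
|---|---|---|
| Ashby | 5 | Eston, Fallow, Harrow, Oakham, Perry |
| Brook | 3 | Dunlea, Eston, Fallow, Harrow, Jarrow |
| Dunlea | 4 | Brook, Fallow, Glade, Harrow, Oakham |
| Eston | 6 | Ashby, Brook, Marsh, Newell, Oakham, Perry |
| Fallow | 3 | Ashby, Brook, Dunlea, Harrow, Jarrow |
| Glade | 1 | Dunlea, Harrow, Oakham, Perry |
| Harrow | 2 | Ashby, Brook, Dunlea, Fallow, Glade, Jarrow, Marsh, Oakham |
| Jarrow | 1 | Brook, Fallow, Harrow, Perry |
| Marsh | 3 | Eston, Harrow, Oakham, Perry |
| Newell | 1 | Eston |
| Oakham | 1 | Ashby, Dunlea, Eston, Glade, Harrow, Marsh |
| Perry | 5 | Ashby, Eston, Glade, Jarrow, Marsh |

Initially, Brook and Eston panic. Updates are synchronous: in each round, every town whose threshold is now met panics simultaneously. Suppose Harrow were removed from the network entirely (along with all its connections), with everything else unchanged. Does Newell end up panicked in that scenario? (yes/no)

With Harrow removed:
Round 1 — Brook, Eston panic (initial).
Round 2 — checking thresholds:
  Ashby: 1 of 4 neighbours < 5, below threshold.
  Dunlea: 1 of 4 neighbours < 4, below threshold.
  Fallow: 1 of 4 neighbours < 3, below threshold.
  Jarrow: 1 of 3 neighbours ≥ 1, panics.
  Marsh: 1 of 3 neighbours < 3, below threshold.
  Newell: 1 of 1 neighbours ≥ 1, panics.
  Oakham: 1 of 5 neighbours ≥ 1, panics.
  Perry: 1 of 5 neighbours < 5, below threshold.
Round 3 — checking thresholds:
  Ashby: 2 of 4 neighbours < 5, below threshold.
  Dunlea: 2 of 4 neighbours < 4, below threshold.
  Fallow: 2 of 4 neighbours < 3, below threshold.
  Glade: 1 of 3 neighbours ≥ 1, panics.
  Marsh: 2 of 3 neighbours < 3, below threshold.
  Perry: 2 of 5 neighbours < 5, below threshold.
Round 4 — no new panics; cascade stops.

yes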